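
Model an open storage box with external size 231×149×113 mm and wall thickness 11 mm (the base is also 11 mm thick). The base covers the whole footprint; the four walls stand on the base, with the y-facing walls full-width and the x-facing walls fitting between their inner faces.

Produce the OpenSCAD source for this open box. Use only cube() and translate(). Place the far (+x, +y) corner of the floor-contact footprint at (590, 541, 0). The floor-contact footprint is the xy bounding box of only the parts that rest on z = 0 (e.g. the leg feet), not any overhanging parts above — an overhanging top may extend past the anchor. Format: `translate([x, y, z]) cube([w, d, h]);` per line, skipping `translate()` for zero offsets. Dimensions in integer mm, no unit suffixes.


translate([359, 392, 0]) cube([231, 149, 11]);
translate([359, 392, 11]) cube([231, 11, 102]);
translate([359, 530, 11]) cube([231, 11, 102]);
translate([359, 403, 11]) cube([11, 127, 102]);
translate([579, 403, 11]) cube([11, 127, 102]);


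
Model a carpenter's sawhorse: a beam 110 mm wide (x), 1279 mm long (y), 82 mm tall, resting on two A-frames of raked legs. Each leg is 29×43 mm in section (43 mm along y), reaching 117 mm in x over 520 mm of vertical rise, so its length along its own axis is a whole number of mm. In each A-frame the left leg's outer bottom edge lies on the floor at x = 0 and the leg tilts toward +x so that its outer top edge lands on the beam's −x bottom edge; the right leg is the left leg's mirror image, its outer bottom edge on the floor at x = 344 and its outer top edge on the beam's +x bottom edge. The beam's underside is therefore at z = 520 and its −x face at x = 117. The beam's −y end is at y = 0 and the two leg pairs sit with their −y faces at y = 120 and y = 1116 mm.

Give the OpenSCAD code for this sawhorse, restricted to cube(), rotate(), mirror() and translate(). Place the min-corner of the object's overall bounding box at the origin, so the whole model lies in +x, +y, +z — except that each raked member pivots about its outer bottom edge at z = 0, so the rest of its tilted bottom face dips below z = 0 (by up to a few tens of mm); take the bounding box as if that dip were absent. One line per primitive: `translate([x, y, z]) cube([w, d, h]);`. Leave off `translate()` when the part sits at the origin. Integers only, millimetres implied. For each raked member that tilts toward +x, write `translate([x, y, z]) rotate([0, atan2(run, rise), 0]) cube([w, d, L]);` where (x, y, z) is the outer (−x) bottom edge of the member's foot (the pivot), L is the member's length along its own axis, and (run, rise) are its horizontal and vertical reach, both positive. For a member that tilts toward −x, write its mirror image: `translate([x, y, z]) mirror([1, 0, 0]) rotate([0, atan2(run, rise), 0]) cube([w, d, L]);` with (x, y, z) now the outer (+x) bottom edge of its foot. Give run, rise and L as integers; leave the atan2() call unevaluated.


translate([117, 0, 520]) cube([110, 1279, 82]);
translate([0, 120, 0]) rotate([0, atan2(117, 520), 0]) cube([29, 43, 533]);
translate([344, 120, 0]) mirror([1, 0, 0]) rotate([0, atan2(117, 520), 0]) cube([29, 43, 533]);
translate([0, 1116, 0]) rotate([0, atan2(117, 520), 0]) cube([29, 43, 533]);
translate([344, 1116, 0]) mirror([1, 0, 0]) rotate([0, atan2(117, 520), 0]) cube([29, 43, 533]);


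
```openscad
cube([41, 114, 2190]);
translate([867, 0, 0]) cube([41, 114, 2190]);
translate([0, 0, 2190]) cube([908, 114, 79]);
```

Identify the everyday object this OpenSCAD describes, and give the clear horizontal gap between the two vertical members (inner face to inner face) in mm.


A door frame. The clear opening width is 826 mm.

Two 2190 mm tall posts with a header on top — a door frame. The left jamb is 41 mm wide at x = 0; the right jamb starts at x = 867. The clear opening is 867 − 41 = 826 mm.


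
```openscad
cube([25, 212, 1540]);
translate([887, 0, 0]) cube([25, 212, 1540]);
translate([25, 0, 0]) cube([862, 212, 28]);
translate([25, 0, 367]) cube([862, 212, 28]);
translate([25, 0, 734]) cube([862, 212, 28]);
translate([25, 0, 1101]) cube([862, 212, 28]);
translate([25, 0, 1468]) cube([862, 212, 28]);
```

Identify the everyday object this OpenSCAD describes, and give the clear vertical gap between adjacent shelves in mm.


A bookshelf. The clear shelf gap is 339 mm.

Two tall side panels with 5 horizontal boards between them — a bookshelf. The first two shelf undersides are at z = 0 and z = 367; with shelf thickness 28, the clear gap is 367 − 0 − 28 = 339 mm.


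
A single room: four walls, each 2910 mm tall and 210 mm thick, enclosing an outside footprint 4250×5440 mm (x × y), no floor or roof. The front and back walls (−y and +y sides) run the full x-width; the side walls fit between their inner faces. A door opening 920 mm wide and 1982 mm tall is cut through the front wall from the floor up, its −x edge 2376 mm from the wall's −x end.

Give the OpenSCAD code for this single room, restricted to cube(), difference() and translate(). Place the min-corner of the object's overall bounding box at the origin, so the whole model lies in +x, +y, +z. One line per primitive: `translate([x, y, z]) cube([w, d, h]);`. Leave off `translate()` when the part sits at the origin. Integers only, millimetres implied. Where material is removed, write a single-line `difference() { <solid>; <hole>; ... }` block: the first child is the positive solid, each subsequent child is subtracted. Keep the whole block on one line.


difference() { cube([4250, 210, 2910]); translate([2376, 0, 0]) cube([920, 210, 1982]); }
translate([0, 5230, 0]) cube([4250, 210, 2910]);
translate([0, 210, 0]) cube([210, 5020, 2910]);
translate([4040, 210, 0]) cube([210, 5020, 2910]);


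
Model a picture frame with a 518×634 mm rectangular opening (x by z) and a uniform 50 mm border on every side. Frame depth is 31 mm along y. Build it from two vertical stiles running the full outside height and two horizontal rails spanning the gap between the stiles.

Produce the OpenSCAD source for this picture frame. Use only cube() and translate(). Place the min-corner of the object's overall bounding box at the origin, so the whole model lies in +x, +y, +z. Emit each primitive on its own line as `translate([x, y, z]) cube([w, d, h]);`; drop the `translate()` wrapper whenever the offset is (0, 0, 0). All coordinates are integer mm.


cube([50, 31, 734]);
translate([568, 0, 0]) cube([50, 31, 734]);
translate([50, 0, 0]) cube([518, 31, 50]);
translate([50, 0, 684]) cube([518, 31, 50]);


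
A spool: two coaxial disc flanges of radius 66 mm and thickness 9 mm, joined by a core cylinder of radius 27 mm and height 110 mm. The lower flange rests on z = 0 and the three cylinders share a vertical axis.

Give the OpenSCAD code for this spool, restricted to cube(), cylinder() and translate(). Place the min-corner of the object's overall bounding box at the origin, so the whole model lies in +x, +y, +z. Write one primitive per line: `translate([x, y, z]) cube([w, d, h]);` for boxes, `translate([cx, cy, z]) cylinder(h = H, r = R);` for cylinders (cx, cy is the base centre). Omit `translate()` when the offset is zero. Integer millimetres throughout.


translate([66, 66, 0]) cylinder(h = 9, r = 66);
translate([66, 66, 9]) cylinder(h = 110, r = 27);
translate([66, 66, 119]) cylinder(h = 9, r = 66);


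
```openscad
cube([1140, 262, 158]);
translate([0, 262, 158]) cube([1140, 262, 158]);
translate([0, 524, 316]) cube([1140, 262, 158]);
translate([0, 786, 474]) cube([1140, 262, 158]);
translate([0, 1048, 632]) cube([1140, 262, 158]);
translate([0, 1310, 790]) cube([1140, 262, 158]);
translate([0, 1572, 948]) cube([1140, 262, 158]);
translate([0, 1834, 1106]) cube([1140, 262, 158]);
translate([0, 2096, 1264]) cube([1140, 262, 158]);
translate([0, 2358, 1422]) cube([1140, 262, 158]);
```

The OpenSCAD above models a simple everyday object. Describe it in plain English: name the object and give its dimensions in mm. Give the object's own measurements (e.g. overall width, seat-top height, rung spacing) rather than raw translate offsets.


A straight staircase of 10 solid steps. Each step is 1140 mm wide (x), 262 mm deep (y, the going) and 158 mm tall (the rise). The first step rests on the floor; each subsequent step sits one going further in +y and one rise higher in +z, directly behind and above the previous step with no overlap.


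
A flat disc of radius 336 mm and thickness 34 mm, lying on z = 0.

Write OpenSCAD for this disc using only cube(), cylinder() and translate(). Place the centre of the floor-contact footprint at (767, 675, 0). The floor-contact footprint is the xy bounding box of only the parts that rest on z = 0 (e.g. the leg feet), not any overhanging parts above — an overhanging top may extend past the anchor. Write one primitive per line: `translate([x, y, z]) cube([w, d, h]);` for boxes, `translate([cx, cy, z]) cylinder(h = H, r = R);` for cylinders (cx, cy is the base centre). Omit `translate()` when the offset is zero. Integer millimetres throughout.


translate([767, 675, 0]) cylinder(h = 34, r = 336);


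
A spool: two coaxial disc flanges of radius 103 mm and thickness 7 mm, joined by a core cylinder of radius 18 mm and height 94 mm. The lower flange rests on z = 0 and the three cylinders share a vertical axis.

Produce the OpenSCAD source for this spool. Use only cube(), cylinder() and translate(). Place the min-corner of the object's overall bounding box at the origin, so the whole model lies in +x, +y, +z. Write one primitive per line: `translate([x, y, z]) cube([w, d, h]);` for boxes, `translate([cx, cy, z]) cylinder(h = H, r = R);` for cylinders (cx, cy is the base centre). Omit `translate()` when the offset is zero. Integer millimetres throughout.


translate([103, 103, 0]) cylinder(h = 7, r = 103);
translate([103, 103, 7]) cylinder(h = 94, r = 18);
translate([103, 103, 101]) cylinder(h = 7, r = 103);


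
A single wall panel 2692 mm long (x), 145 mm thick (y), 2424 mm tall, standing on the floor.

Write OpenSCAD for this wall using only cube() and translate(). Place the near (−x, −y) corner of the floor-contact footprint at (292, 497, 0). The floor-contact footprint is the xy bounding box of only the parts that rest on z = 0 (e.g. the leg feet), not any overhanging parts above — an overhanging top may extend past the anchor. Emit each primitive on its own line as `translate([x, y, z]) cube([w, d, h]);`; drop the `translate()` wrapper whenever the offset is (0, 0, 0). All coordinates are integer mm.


translate([292, 497, 0]) cube([2692, 145, 2424]);


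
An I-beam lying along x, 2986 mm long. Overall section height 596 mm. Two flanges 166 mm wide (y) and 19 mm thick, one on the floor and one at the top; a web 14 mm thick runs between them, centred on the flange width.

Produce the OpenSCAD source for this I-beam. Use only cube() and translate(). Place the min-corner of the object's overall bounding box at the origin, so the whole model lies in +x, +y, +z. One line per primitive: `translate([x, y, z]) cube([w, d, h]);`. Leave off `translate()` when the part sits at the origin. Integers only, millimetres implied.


cube([2986, 166, 19]);
translate([0, 76, 19]) cube([2986, 14, 558]);
translate([0, 0, 577]) cube([2986, 166, 19]);


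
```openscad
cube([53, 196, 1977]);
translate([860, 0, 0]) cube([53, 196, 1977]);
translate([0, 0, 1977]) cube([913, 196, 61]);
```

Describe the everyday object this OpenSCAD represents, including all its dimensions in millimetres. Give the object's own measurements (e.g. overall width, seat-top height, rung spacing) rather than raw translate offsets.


A door frame. The clear opening is 807 mm wide and 1977 mm high. Two 53 mm wide jambs, 196 mm deep, stand either side of the opening from the floor to the top of the opening. A 61 mm thick head sits across the top of both jambs, spanning the full outside width of the frame.


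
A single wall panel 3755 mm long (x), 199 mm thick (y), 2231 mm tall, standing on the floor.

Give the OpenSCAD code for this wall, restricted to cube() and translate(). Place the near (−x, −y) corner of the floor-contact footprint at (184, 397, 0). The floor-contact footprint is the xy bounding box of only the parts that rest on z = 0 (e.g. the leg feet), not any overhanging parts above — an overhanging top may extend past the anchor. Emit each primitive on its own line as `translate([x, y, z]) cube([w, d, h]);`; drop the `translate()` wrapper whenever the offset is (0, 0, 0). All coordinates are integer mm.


translate([184, 397, 0]) cube([3755, 199, 2231]);


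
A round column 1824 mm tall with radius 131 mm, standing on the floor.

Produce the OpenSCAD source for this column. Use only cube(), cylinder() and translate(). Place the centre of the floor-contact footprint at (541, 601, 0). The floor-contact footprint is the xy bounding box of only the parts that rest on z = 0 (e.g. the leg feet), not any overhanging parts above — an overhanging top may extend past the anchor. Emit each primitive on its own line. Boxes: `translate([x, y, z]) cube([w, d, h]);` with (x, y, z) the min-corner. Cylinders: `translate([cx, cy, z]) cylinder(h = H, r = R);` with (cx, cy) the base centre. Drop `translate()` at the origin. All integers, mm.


translate([541, 601, 0]) cylinder(h = 1824, r = 131);


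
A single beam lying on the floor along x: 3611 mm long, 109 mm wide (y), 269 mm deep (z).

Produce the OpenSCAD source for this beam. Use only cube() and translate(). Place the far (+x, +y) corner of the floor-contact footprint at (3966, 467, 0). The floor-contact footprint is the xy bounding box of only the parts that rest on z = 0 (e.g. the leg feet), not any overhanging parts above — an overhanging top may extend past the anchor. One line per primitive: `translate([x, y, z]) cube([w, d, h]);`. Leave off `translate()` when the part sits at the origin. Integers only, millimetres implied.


translate([355, 358, 0]) cube([3611, 109, 269]);


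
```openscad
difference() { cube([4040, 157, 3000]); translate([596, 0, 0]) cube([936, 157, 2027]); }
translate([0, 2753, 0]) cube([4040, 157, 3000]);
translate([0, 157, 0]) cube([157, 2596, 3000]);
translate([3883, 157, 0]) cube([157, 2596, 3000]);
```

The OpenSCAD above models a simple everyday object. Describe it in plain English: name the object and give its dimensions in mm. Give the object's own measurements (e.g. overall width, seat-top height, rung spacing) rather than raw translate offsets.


A single room: four walls, each 3000 mm tall and 157 mm thick, enclosing an outside footprint 4040×2910 mm (x × y), no floor or roof. The front and back walls (−y and +y sides) run the full x-width; the side walls fit between their inner faces. A door opening 936 mm wide and 2027 mm tall is cut through the front wall from the floor up, its −x edge 596 mm from the wall's −x end.


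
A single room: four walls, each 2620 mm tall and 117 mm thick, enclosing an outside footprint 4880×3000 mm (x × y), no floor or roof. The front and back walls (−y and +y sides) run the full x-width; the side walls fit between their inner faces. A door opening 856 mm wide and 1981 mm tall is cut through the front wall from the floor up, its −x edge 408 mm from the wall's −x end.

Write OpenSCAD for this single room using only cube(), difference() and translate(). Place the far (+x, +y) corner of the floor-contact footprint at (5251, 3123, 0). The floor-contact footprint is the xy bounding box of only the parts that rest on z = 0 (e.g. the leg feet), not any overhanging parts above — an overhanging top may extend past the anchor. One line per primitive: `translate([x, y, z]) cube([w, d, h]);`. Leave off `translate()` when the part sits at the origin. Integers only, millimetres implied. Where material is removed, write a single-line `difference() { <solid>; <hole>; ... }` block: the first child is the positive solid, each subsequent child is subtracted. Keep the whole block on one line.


difference() { translate([371, 123, 0]) cube([4880, 117, 2620]); translate([779, 123, 0]) cube([856, 117, 1981]); }
translate([371, 3006, 0]) cube([4880, 117, 2620]);
translate([371, 240, 0]) cube([117, 2766, 2620]);
translate([5134, 240, 0]) cube([117, 2766, 2620]);


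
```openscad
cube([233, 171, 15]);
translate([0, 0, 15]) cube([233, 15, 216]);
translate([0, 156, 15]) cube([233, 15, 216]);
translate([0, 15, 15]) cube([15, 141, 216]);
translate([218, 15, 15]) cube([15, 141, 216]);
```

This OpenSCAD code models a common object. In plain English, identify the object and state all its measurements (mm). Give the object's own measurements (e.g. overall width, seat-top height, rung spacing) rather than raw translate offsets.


An open-topped rectangular box: outside dimensions 233×171×231 mm, with a uniform wall and base thickness of 15 mm. The base is a full 233×171 slab on the floor; four walls sit on top of the base. The front and back walls (the −y and +y sides) span the full width; the two side walls fit between them.


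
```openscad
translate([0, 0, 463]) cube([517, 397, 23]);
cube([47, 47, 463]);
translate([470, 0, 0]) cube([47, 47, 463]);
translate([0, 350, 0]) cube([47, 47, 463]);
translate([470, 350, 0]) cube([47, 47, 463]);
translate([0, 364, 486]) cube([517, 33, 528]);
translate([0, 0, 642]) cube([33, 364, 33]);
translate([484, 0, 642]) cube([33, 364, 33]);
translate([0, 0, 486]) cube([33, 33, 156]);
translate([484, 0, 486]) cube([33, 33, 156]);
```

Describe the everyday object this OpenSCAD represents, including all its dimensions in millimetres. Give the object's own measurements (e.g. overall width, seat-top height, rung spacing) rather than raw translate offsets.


A chair. The seat is a 517×397×23 mm slab with its top at z = 486 mm, on four 47×47 mm corner legs (flush with the seat edges, standing on z = 0). A flat backrest 33 mm thick, 528 mm tall, spans the full seat width and rises from the seat top along its +y edge, rear face flush with the rear of the seat. Two armrests of 33×33 mm section run along each side from the seat's front edge to the front of the backrest, top faces 189 mm above the seat top and outer faces flush with the seat's x-edges; a 33×33 mm post under the front of each armrest stands on the seat at the front corner.


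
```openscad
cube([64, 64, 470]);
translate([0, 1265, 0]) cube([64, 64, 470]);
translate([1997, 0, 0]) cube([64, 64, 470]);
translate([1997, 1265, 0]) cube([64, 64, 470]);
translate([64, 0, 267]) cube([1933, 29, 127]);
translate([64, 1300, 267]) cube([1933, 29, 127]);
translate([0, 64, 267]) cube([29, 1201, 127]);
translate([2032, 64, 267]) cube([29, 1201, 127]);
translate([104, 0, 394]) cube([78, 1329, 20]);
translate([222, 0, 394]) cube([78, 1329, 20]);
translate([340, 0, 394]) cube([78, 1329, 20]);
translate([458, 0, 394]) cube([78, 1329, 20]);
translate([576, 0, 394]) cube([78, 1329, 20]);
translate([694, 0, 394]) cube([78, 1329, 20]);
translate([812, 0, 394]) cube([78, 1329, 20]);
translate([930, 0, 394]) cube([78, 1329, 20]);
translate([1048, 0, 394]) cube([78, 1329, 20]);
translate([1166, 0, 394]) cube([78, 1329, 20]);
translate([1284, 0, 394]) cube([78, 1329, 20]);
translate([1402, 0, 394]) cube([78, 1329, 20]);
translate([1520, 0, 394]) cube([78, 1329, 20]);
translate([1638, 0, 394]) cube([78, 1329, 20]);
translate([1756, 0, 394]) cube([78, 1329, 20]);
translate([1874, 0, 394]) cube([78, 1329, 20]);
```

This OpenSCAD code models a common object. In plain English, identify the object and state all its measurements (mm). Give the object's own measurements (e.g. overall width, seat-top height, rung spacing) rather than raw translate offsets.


A bed frame 2061 mm long (x) by 1329 mm wide (y). Four 64×64 mm corner posts, 470 mm tall, at the corners of the footprint. Four rails of 29 mm thickness and 127 mm height run between adjacent posts with their undersides at z = 267 mm, their outer faces flush with the outside of the frame (the two x-running rails run between the posts' inner faces; the two y-running rails run between the posts' inner faces). 16 slats, each 78 mm wide (x) and 20 mm thick, lie across the top of the two x-running rails, running the full 1329 mm width of the frame in y; along x they sit between the end posts with a 40 mm gap after the −x posts and between neighbouring slats, leaving 45 mm before the +x posts.


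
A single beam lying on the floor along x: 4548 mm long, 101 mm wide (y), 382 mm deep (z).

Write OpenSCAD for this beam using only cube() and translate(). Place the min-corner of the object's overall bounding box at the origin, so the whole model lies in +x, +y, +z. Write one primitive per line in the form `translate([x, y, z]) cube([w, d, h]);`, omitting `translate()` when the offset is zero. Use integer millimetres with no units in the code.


cube([4548, 101, 382]);


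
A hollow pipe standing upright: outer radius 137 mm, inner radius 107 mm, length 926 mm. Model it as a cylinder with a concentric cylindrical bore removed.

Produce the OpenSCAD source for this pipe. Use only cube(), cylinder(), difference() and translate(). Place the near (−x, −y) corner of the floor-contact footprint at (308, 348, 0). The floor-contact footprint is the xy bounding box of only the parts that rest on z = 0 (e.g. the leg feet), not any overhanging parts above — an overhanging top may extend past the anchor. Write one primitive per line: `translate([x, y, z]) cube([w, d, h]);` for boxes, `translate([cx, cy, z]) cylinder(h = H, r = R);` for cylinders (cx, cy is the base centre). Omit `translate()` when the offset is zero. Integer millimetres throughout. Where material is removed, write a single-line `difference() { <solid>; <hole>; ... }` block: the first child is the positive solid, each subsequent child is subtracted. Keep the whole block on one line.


difference() { translate([445, 485, 0]) cylinder(h = 926, r = 137); translate([445, 485, 0]) cylinder(h = 926, r = 107); }


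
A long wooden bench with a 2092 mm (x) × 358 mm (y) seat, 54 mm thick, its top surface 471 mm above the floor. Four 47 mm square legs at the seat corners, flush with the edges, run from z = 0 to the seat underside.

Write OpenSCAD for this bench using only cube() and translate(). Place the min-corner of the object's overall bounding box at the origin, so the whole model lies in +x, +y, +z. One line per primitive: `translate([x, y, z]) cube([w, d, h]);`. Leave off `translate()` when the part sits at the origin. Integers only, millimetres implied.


// leg_h = 471 − 54 = 417
translate([0, 0, 417]) cube([2092, 358, 54]);
cube([47, 47, 417]);
translate([0, 311, 0]) cube([47, 47, 417]);
translate([2045, 0, 0]) cube([47, 47, 417]);
translate([2045, 311, 0]) cube([47, 47, 417]);


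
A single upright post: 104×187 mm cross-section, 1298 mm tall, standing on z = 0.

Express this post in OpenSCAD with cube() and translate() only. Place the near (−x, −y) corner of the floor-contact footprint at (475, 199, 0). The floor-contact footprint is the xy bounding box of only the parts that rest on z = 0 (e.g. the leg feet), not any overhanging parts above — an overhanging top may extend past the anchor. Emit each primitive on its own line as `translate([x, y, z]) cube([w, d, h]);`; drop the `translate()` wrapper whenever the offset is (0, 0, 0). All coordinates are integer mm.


translate([475, 199, 0]) cube([104, 187, 1298]);


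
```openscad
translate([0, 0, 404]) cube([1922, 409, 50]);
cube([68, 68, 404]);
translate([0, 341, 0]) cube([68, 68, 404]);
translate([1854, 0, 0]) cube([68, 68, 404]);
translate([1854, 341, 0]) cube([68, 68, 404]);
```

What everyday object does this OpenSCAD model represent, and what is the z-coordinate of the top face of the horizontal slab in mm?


A bench. The seat-top height is 454 mm.

A long slab on four corner posts — a bench. The slab sits at z = 404 with thickness 50, so the top is 404 + 50 = 454 mm.


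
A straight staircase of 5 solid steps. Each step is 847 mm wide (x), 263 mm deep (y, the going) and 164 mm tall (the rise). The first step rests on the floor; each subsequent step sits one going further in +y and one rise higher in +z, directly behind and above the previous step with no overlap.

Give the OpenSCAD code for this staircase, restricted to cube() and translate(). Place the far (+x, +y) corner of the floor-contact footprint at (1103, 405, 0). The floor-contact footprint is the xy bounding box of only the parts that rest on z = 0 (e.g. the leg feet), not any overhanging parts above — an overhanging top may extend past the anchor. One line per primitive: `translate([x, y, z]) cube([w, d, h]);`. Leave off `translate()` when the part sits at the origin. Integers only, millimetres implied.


translate([256, 142, 0]) cube([847, 263, 164]);
translate([256, 405, 164]) cube([847, 263, 164]);
translate([256, 668, 328]) cube([847, 263, 164]);
translate([256, 931, 492]) cube([847, 263, 164]);
translate([256, 1194, 656]) cube([847, 263, 164]);


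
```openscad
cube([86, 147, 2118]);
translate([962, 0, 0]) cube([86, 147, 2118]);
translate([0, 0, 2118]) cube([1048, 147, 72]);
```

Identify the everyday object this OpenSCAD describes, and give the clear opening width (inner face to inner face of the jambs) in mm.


A door frame. The clear opening width is 876 mm.

Two 2118 mm tall posts with a header on top — a door frame. The left jamb is 86 mm wide at x = 0; the right jamb starts at x = 962. The clear opening is 962 − 86 = 876 mm.


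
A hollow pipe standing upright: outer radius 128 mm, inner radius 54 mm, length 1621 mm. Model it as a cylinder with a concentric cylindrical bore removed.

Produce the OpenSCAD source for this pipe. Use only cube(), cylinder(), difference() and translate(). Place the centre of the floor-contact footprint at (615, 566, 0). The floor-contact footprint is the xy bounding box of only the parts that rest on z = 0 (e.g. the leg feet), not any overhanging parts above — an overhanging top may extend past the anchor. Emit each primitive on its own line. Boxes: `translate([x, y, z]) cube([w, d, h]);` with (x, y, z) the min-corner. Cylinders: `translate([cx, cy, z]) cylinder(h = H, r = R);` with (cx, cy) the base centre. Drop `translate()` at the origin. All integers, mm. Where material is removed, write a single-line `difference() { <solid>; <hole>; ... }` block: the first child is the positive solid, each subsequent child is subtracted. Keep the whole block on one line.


difference() { translate([615, 566, 0]) cylinder(h = 1621, r = 128); translate([615, 566, 0]) cylinder(h = 1621, r = 54); }


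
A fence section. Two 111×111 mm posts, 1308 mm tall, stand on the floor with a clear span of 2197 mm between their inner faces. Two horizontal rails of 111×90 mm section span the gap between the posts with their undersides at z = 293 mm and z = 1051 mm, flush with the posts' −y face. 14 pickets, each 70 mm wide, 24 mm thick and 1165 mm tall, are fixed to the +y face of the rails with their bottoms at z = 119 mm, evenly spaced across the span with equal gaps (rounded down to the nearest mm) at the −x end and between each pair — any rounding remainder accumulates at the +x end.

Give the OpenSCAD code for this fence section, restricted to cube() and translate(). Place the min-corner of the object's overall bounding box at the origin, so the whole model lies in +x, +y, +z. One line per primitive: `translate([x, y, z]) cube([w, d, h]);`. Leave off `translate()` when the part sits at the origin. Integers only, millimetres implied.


cube([111, 111, 1308]);
translate([2308, 0, 0]) cube([111, 111, 1308]);
translate([111, 0, 293]) cube([2197, 111, 90]);
translate([111, 0, 1051]) cube([2197, 111, 90]);
translate([192, 111, 119]) cube([70, 24, 1165]);
translate([343, 111, 119]) cube([70, 24, 1165]);
translate([494, 111, 119]) cube([70, 24, 1165]);
translate([645, 111, 119]) cube([70, 24, 1165]);
translate([796, 111, 119]) cube([70, 24, 1165]);
translate([947, 111, 119]) cube([70, 24, 1165]);
translate([1098, 111, 119]) cube([70, 24, 1165]);
translate([1249, 111, 119]) cube([70, 24, 1165]);
translate([1400, 111, 119]) cube([70, 24, 1165]);
translate([1551, 111, 119]) cube([70, 24, 1165]);
translate([1702, 111, 119]) cube([70, 24, 1165]);
translate([1853, 111, 119]) cube([70, 24, 1165]);
translate([2004, 111, 119]) cube([70, 24, 1165]);
translate([2155, 111, 119]) cube([70, 24, 1165]);


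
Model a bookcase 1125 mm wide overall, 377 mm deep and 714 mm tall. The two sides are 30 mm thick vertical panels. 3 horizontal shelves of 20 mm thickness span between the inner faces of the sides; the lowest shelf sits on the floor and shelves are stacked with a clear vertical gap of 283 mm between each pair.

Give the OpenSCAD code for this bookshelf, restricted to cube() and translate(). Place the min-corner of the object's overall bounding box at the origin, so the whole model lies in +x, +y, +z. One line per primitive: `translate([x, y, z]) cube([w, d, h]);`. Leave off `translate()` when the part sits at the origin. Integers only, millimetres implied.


cube([30, 377, 714]);
translate([1095, 0, 0]) cube([30, 377, 714]);
translate([30, 0, 0]) cube([1065, 377, 20]);
translate([30, 0, 303]) cube([1065, 377, 20]);
translate([30, 0, 606]) cube([1065, 377, 20]);


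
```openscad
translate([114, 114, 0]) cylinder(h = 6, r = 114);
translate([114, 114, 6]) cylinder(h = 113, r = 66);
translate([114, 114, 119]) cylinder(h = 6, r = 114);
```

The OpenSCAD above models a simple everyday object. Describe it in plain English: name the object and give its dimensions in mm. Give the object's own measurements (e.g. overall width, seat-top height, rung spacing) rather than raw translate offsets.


A spool: two coaxial disc flanges of radius 114 mm and thickness 6 mm, joined by a core cylinder of radius 66 mm and height 113 mm. The lower flange rests on z = 0 and the three cylinders share a vertical axis.


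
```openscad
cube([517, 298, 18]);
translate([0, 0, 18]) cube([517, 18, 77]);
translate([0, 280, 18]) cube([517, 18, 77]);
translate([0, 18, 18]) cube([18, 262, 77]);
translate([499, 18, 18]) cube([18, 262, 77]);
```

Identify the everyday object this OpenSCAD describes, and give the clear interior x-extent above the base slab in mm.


An open box. The internal width is 481 mm.

A 517×298 base slab with four walls standing on it — an open box. The base is 517 mm wide and the walls are 18 mm thick, so the internal width is 517 − 2 × 18 = 481 mm.


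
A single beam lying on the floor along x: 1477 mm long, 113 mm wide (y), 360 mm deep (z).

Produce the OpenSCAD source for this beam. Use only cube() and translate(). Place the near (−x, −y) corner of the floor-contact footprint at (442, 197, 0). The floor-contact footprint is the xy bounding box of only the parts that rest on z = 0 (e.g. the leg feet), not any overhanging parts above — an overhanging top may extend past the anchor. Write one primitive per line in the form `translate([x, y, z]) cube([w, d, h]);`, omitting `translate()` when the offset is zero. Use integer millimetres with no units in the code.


translate([442, 197, 0]) cube([1477, 113, 360]);


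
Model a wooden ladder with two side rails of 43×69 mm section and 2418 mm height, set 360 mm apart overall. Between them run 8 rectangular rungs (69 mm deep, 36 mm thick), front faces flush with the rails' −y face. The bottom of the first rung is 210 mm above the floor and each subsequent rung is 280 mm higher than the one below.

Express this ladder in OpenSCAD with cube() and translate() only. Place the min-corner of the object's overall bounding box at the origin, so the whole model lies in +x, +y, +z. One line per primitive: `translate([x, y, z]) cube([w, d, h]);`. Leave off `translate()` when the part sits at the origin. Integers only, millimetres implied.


cube([43, 69, 2418]);
translate([317, 0, 0]) cube([43, 69, 2418]);
translate([43, 0, 210]) cube([274, 69, 36]);
translate([43, 0, 490]) cube([274, 69, 36]);
translate([43, 0, 770]) cube([274, 69, 36]);
translate([43, 0, 1050]) cube([274, 69, 36]);
translate([43, 0, 1330]) cube([274, 69, 36]);
translate([43, 0, 1610]) cube([274, 69, 36]);
translate([43, 0, 1890]) cube([274, 69, 36]);
translate([43, 0, 2170]) cube([274, 69, 36]);


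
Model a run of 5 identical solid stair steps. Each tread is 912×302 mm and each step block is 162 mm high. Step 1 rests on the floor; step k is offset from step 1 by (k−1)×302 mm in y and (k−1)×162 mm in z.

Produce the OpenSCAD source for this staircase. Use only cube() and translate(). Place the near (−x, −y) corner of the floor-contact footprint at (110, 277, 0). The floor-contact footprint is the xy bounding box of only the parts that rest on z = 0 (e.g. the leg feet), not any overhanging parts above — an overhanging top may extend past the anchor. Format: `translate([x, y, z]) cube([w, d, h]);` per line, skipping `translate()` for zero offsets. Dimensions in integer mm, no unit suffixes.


translate([110, 277, 0]) cube([912, 302, 162]);
translate([110, 579, 162]) cube([912, 302, 162]);
translate([110, 881, 324]) cube([912, 302, 162]);
translate([110, 1183, 486]) cube([912, 302, 162]);
translate([110, 1485, 648]) cube([912, 302, 162]);


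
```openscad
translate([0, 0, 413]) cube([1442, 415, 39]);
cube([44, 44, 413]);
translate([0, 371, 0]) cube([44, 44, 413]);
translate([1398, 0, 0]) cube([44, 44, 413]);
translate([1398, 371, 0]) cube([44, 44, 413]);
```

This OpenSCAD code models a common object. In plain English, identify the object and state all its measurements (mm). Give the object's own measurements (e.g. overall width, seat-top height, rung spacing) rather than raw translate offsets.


A bench: a 1442×415 mm seat slab, 39 mm thick, top at z = 452 mm, on four 44×44 mm square legs flush with the seat corners and standing on z = 0.


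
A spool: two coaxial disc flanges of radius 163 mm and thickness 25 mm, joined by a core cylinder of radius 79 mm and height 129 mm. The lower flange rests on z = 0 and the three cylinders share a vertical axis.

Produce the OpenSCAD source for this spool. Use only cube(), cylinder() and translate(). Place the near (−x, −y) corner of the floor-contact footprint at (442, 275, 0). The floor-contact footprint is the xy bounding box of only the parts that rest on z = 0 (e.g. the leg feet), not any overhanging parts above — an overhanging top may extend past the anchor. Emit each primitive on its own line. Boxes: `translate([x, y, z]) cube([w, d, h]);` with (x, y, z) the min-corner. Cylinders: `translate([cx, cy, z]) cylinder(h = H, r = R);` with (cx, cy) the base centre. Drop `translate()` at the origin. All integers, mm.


translate([605, 438, 0]) cylinder(h = 25, r = 163);
translate([605, 438, 25]) cylinder(h = 129, r = 79);
translate([605, 438, 154]) cylinder(h = 25, r = 163);


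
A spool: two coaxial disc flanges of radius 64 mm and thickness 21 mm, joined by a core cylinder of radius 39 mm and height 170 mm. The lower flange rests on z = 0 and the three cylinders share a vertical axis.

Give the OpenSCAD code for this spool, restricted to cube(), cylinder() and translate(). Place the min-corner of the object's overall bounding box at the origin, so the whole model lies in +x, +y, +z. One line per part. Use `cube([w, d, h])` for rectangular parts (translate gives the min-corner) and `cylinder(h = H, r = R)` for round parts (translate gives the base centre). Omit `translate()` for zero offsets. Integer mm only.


translate([64, 64, 0]) cylinder(h = 21, r = 64);
translate([64, 64, 21]) cylinder(h = 170, r = 39);
translate([64, 64, 191]) cylinder(h = 21, r = 64);


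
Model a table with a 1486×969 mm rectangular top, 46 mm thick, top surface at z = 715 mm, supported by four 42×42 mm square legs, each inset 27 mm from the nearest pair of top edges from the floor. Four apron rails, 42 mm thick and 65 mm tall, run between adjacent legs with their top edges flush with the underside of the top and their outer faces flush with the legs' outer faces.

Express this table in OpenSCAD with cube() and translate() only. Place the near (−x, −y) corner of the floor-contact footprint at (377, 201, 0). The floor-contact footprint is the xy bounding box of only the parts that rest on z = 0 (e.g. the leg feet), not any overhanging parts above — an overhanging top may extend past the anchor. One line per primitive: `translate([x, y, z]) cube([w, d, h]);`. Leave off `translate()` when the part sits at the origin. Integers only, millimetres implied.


translate([350, 174, 669]) cube([1486, 969, 46]);
translate([377, 201, 0]) cube([42, 42, 669]);
translate([1767, 201, 0]) cube([42, 42, 669]);
translate([377, 1074, 0]) cube([42, 42, 669]);
translate([1767, 1074, 0]) cube([42, 42, 669]);
translate([419, 201, 604]) cube([1348, 42, 65]);
translate([419, 1074, 604]) cube([1348, 42, 65]);
translate([377, 243, 604]) cube([42, 831, 65]);
translate([1767, 243, 604]) cube([42, 831, 65]);


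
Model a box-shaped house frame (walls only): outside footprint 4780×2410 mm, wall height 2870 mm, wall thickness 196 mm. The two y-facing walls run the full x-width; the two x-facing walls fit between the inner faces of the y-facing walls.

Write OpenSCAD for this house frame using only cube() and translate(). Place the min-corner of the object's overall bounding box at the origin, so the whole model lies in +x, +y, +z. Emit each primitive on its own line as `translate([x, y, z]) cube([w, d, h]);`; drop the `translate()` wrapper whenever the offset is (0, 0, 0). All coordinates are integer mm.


cube([4780, 196, 2870]);
translate([0, 2214, 0]) cube([4780, 196, 2870]);
translate([0, 196, 0]) cube([196, 2018, 2870]);
translate([4584, 196, 0]) cube([196, 2018, 2870]);


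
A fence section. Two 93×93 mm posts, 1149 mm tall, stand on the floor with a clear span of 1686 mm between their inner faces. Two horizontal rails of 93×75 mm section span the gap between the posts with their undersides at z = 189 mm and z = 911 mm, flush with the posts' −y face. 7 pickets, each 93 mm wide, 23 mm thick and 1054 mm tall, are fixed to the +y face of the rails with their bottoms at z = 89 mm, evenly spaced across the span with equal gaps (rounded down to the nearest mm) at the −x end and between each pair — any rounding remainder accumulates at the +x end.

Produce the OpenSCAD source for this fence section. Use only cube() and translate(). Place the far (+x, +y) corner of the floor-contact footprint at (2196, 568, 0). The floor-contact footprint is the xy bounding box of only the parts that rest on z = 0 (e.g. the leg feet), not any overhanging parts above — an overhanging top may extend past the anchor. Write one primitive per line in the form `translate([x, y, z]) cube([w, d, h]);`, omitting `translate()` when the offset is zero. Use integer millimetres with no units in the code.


translate([324, 475, 0]) cube([93, 93, 1149]);
translate([2103, 475, 0]) cube([93, 93, 1149]);
translate([417, 475, 189]) cube([1686, 93, 75]);
translate([417, 475, 911]) cube([1686, 93, 75]);
translate([546, 568, 89]) cube([93, 23, 1054]);
translate([768, 568, 89]) cube([93, 23, 1054]);
translate([990, 568, 89]) cube([93, 23, 1054]);
translate([1212, 568, 89]) cube([93, 23, 1054]);
translate([1434, 568, 89]) cube([93, 23, 1054]);
translate([1656, 568, 89]) cube([93, 23, 1054]);
translate([1878, 568, 89]) cube([93, 23, 1054]);


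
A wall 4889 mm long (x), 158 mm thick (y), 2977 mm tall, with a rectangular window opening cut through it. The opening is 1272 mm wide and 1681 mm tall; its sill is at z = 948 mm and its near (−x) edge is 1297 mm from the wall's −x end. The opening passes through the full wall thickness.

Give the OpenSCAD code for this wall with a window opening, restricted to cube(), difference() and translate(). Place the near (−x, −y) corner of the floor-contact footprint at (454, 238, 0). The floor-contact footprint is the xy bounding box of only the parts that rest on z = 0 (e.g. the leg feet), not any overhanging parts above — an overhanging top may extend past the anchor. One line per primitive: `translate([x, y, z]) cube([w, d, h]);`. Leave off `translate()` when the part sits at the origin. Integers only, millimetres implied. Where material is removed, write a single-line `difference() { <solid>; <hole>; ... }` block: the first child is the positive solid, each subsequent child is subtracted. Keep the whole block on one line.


difference() { translate([454, 238, 0]) cube([4889, 158, 2977]); translate([1751, 238, 948]) cube([1272, 158, 1681]); }
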